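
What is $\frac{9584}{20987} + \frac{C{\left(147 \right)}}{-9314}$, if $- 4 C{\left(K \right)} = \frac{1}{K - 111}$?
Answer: $\frac{12854235131}{28148100192} \approx 0.45666$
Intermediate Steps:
$C{\left(K \right)} = - \frac{1}{4 \left(-111 + K\right)}$ ($C{\left(K \right)} = - \frac{1}{4 \left(K - 111\right)} = - \frac{1}{4 \left(-111 + K\right)}$)
$\frac{9584}{20987} + \frac{C{\left(147 \right)}}{-9314} = \frac{9584}{20987} + \frac{\left(-1\right) \frac{1}{-444 + 4 \cdot 147}}{-9314} = 9584 \cdot \frac{1}{20987} + - \frac{1}{-444 + 588} \left(- \frac{1}{9314}\right) = \frac{9584}{20987} + - \frac{1}{144} \left(- \frac{1}{9314}\right) = \frac{9584}{20987} + \left(-1\right) \frac{1}{144} \left(- \frac{1}{9314}\right) = \frac{9584}{20987} - - \frac{1}{1341216} = \frac{9584}{20987} + \frac{1}{1341216} = \frac{12854235131}{28148100192}$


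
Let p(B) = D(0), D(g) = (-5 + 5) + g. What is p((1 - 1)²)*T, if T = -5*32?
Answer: 0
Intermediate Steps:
D(g) = g (D(g) = 0 + g = g)
p(B) = 0
T = -160
p((1 - 1)²)*T = 0*(-160) = 0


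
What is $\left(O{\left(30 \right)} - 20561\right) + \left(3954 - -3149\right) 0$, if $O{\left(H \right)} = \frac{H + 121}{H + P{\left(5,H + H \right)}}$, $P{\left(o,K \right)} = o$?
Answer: $- \frac{719484}{35} \approx -20557.0$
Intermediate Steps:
$O{\left(H \right)} = \frac{121 + H}{5 + H}$ ($O{\left(H \right)} = \frac{H + 121}{H + 5} = \frac{121 + H}{5 + H}$)
$\left(O{\left(30 \right)} - 20561\right) + \left(3954 - -3149\right) 0 = \left(\frac{121 + 30}{5 + 30} - 20561\right) + \left(3954 - -3149\right) 0 = \left(\frac{1}{35} \cdot 151 - 20561\right) + \left(3954 + 3149\right) 0 = \left(\frac{1}{35} \cdot 151 - 20561\right) + 7103 \cdot 0 = \left(\frac{151}{35} - 20561\right) + 0 = - \frac{719484}{35} + 0 = - \frac{719484}{35}$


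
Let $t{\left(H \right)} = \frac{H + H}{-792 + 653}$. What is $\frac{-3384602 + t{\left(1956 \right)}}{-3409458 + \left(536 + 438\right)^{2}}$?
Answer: $\frac{235231795}{171024349} \approx 1.3754$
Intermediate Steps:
$t{\left(H \right)} = - \frac{2 H}{139}$ ($t{\left(H \right)} = \frac{2 H}{-139} = 2 H \left(- \frac{1}{139}\right) = - \frac{2 H}{139}$)
$\frac{-3384602 + t{\left(1956 \right)}}{-3409458 + \left(536 + 438\right)^{2}} = \frac{-3384602 - \frac{3912}{139}}{-3409458 + \left(536 + 438\right)^{2}} = \frac{-3384602 - \frac{3912}{139}}{-3409458 + 974^{2}} = - \frac{470463590}{139 \left(-3409458 + 948676\right)} = - \frac{470463590}{139 \left(-2460782\right)} = \left(- \frac{470463590}{139}\right) \left(- \frac{1}{2460782}\right) = \frac{235231795}{171024349}$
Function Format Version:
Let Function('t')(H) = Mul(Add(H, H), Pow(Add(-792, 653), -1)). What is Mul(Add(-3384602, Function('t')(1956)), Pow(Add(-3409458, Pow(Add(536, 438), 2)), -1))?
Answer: Rational(235231795, 171024349) ≈ 1.3754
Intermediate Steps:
Function('t')(H) = Mul(Rational(-2, 139), H) (Function('t')(H) = Mul(Mul(2, H), Pow(-139, -1)) = Mul(Mul(2, H), Rational(-1, 139)) = Mul(Rational(-2, 139), H))
Mul(Add(-3384602, Function('t')(1956)), Pow(Add(-3409458, Pow(Add(536, 438), 2)), -1)) = Mul(Add(-3384602, Mul(Rational(-2, 139), 1956)), Pow(Add(-3409458, Pow(Add(536, 438), 2)), -1)) = Mul(Add(-3384602, Rational(-3912, 139)), Pow(Add(-3409458, Pow(974, 2)), -1)) = Mul(Rational(-470463590, 139), Pow(Add(-3409458, 948676), -1)) = Mul(Rational(-470463590, 139), Pow(-2460782, -1)) = Mul(Rational(-470463590, 139), Rational(-1, 2460782)) = Rational(235231795, 171024349)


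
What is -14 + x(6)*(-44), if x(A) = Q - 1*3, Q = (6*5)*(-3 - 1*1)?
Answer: 5398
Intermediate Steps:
Q = -120 (Q = 30*(-3 - 1) = 30*(-4) = -120)
x(A) = -123 (x(A) = -120 - 1*3 = -120 - 3 = -123)
-14 + x(6)*(-44) = -14 - 123*(-44) = -14 + 5412 = 5398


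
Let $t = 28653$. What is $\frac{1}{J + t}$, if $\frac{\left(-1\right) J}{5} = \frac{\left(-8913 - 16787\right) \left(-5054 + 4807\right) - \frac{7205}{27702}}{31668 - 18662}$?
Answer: $\frac{360292212}{9444205157461} \approx 3.815 \cdot 10^{-5}$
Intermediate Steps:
$J = - \frac{879247592975}{360292212}$ ($J = - 5 \frac{\left(-8913 - 16787\right) \left(-5054 + 4807\right) - \frac{7205}{27702}}{31668 - 18662} = - 5 \frac{\left(-25700\right) \left(-247\right) - \frac{7205}{27702}}{13006} = - 5 \left(6347900 - \frac{7205}{27702}\right) \frac{1}{13006} = - 5 \cdot \frac{175849518595}{27702} \cdot \frac{1}{13006} = \left(-5\right) \frac{175849518595}{360292212} = - \frac{879247592975}{360292212} \approx -2440.4$)
$\frac{1}{J + t} = \frac{1}{- \frac{879247592975}{360292212} + 28653} = \frac{1}{\frac{9444205157461}{360292212}} = \frac{360292212}{9444205157461}$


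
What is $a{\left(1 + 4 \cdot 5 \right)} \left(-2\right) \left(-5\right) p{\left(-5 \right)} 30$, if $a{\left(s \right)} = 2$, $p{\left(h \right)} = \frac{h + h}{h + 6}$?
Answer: $-6000$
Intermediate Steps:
$p{\left(h \right)} = \frac{2 h}{6 + h}$
$a{\left(1 + 4 \cdot 5 \right)} \left(-2\right) \left(-5\right) p{\left(-5 \right)} 30 = 2 \left(-2\right) \left(-5\right) 2 \left(-5\right) \frac{1}{6 - 5} \cdot 30 = 2 \cdot 10 \cdot 2 \left(-5\right) 1^{-1} \cdot 30 = 2 \cdot 10 \cdot 2 \left(-5\right) 1 \cdot 30 = 2 \cdot 10 \left(-10\right) 30 = 2 \left(-100\right) 30 = \left(-200\right) 30 = -6000$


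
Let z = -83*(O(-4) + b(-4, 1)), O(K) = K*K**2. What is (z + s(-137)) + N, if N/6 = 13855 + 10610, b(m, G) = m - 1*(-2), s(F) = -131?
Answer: 152137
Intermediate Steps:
O(K) = K**3
b(m, G) = 2 + m (b(m, G) = m + 2 = 2 + m)
z = 5478 (z = -83*((-4)**3 + (2 - 4)) = -83*(-64 - 2) = -83*(-66) = 5478)
N = 146790 (N = 6*(13855 + 10610) = 6*24465 = 146790)
(z + s(-137)) + N = (5478 - 131) + 146790 = 5347 + 146790 = 152137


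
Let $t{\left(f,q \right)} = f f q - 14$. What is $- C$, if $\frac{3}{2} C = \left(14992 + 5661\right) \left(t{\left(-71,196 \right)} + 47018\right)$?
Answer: $- \frac{42753362240}{3} \approx -1.4251 \cdot 10^{10}$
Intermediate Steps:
$t{\left(f,q \right)} = -14 + q f^{2}$ ($t{\left(f,q \right)} = f^{2} q - 14 = q f^{2} - 14 = -14 + q f^{2}$)
$C = \frac{42753362240}{3}$ ($C = \frac{2 \left(14992 + 5661\right) \left(\left(-14 + 196 \left(-71\right)^{2}\right) + 47018\right)}{3} = \frac{2 \cdot 20653 \left(\left(-14 + 196 \cdot 5041\right) + 47018\right)}{3} = \frac{2 \cdot 20653 \left(\left(-14 + 988036\right) + 47018\right)}{3} = \frac{2 \cdot 20653 \left(988022 + 47018\right)}{3} = \frac{2 \cdot 20653 \cdot 1035040}{3} = \frac{2}{3} \cdot 21376681120 = \frac{42753362240}{3} \approx 1.4251 \cdot 10^{10}$)
$- C = \left(-1\right) \frac{42753362240}{3} = - \frac{42753362240}{3}$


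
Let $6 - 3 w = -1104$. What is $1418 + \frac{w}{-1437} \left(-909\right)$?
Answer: $\frac{791332}{479} \approx 1652.1$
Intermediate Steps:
$w = 370$ ($w = 2 - -368 = 2 + 368 = 370$)
$1418 + \frac{w}{-1437} \left(-909\right) = 1418 + \frac{370}{-1437} \left(-909\right) = 1418 + 370 \left(- \frac{1}{1437}\right) \left(-909\right) = 1418 - - \frac{112110}{479} = 1418 + \frac{112110}{479} = \frac{791332}{479}$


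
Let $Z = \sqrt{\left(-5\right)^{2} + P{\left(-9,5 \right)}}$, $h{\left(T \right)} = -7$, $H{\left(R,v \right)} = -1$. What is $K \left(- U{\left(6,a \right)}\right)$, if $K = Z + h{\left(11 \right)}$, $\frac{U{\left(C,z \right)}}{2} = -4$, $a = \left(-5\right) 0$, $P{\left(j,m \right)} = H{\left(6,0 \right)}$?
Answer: $-56 + 16 \sqrt{6} \approx -16.808$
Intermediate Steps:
$P{\left(j,m \right)} = -1$
$a = 0$
$U{\left(C,z \right)} = -8$ ($U{\left(C,z \right)} = 2 \left(-4\right) = -8$)
$Z = 2 \sqrt{6}$ ($Z = \sqrt{\left(-5\right)^{2} - 1} = \sqrt{25 - 1} = \sqrt{24} = 2 \sqrt{6} \approx 4.899$)
$K = -7 + 2 \sqrt{6}$ ($K = 2 \sqrt{6} - 7 = -7 + 2 \sqrt{6} \approx -2.101$)
$K \left(- U{\left(6,a \right)}\right) = \left(-7 + 2 \sqrt{6}\right) \left(\left(-1\right) \left(-8\right)\right) = \left(-7 + 2 \sqrt{6}\right) 8 = -56 + 16 \sqrt{6}$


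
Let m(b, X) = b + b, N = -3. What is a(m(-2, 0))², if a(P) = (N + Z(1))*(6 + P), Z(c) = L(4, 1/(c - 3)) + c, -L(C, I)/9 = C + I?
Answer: 4489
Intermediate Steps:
L(C, I) = -9*C - 9*I (L(C, I) = -9*(C + I) = -9*C - 9*I)
Z(c) = -36 + c - 9/(-3 + c) (Z(c) = (-9*4 - 9/(c - 3)) + c = (-36 - 9/(-3 + c)) + c = -36 + c - 9/(-3 + c))
m(b, X) = 2*b
a(P) = -201 - 67*P/2 (a(P) = (-3 + (-9 + (-36 + 1)*(-3 + 1))/(-3 + 1))*(6 + P) = (-3 + (-9 - 35*(-2))/(-2))*(6 + P) = (-3 - (-9 + 70)/2)*(6 + P) = (-3 - ½*61)*(6 + P) = (-3 - 61/2)*(6 + P) = -67*(6 + P)/2 = -201 - 67*P/2)
a(m(-2, 0))² = (-201 - 67*(-2))² = (-201 - 67/2*(-4))² = (-201 + 134)² = (-67)² = 4489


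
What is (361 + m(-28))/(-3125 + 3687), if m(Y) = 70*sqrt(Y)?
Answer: 361/562 + 70*I*sqrt(7)/281 ≈ 0.64235 + 0.65908*I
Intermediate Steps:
(361 + m(-28))/(-3125 + 3687) = (361 + 70*sqrt(-28))/(-3125 + 3687) = (361 + 70*(2*I*sqrt(7)))/562 = (361 + 140*I*sqrt(7))*(1/562) = 361/562 + 70*I*sqrt(7)/281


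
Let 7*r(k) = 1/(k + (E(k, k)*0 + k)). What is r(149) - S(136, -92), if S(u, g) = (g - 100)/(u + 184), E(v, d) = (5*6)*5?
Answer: 6263/10430 ≈ 0.60048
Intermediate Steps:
E(v, d) = 150 (E(v, d) = 30*5 = 150)
S(u, g) = (-100 + g)/(184 + u)
r(k) = 1/(14*k) (r(k) = 1/(7*(k + (150*0 + k))) = 1/(7*(k + (0 + k))) = 1/(7*(k + k)) = 1/(7*((2*k))) = (1/(2*k))/7 = 1/(14*k))
r(149) - S(136, -92) = (1/14)/149 - (-100 - 92)/(184 + 136) = (1/14)*(1/149) - (-192)/320 = 1/2086 - (-192)/320 = 1/2086 - 1*(-⅗) = 1/2086 + ⅗ = 6263/10430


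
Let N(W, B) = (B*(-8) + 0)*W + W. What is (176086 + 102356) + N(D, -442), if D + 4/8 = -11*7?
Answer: 8649/2 ≈ 4324.5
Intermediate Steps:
D = -155/2 (D = -1/2 - 11*7 = -1/2 - 77 = -155/2 ≈ -77.500)
N(W, B) = W - 8*B*W (N(W, B) = (-8*B + 0)*W + W = (-8*B)*W + W = -8*B*W + W = W - 8*B*W)
(176086 + 102356) + N(D, -442) = (176086 + 102356) - 155*(1 - 8*(-442))/2 = 278442 - 155*(1 + 3536)/2 = 278442 - 155/2*3537 = 278442 - 548235/2 = 8649/2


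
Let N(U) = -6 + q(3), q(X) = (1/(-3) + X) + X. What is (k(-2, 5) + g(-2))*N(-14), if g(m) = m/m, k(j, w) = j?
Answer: 1/3 ≈ 0.33333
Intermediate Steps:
q(X) = -1/3 + 2*X (q(X) = (-1/3 + X) + X = -1/3 + 2*X)
g(m) = 1
N(U) = -1/3 (N(U) = -6 + (-1/3 + 2*3) = -6 + (-1/3 + 6) = -6 + 17/3 = -1/3)
(k(-2, 5) + g(-2))*N(-14) = (-2 + 1)*(-1/3) = -1*(-1/3) = 1/3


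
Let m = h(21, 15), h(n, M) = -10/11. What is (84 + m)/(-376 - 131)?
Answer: -914/5577 ≈ -0.16389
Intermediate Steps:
h(n, M) = -10/11 (h(n, M) = -10*1/11 = -10/11)
m = -10/11 ≈ -0.90909
(84 + m)/(-376 - 131) = (84 - 10/11)/(-376 - 131) = (914/11)/(-507) = (914/11)*(-1/507) = -914/5577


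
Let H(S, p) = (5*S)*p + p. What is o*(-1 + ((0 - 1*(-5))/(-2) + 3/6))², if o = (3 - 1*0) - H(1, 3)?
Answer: -135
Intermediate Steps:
H(S, p) = p + 5*S*p (H(S, p) = 5*S*p + p = p + 5*S*p)
o = -15 (o = (3 - 1*0) - 3*(1 + 5*1) = (3 + 0) - 3*(1 + 5) = 3 - 3*6 = 3 - 1*18 = 3 - 18 = -15)
o*(-1 + ((0 - 1*(-5))/(-2) + 3/6))² = -15*(-1 + ((0 - 1*(-5))/(-2) + 3/6))² = -15*(-1 + ((0 + 5)*(-½) + 3*(⅙)))² = -15*(-1 + (5*(-½) + ½))² = -15*(-1 + (-5/2 + ½))² = -15*(-1 - 2)² = -15*(-3)² = -15*9 = -135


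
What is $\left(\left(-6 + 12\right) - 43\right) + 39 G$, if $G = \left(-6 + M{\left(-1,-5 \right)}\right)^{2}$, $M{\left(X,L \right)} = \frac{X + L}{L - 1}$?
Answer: $938$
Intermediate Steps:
$M{\left(X,L \right)} = \frac{L + X}{-1 + L}$
$G = 25$ ($G = \left(-6 + \frac{-5 - 1}{-1 - 5}\right)^{2} = \left(-6 + \frac{1}{-6} \left(-6\right)\right)^{2} = \left(-6 - -1\right)^{2} = \left(-6 + 1\right)^{2} = \left(-5\right)^{2} = 25$)
$\left(\left(-6 + 12\right) - 43\right) + 39 G = \left(\left(-6 + 12\right) - 43\right) + 39 \cdot 25 = \left(6 - 43\right) + 975 = -37 + 975 = 938$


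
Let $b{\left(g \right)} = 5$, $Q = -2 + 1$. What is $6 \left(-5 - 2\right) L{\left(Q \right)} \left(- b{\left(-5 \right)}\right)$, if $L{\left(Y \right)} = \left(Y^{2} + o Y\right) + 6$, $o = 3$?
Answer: $840$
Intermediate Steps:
$Q = -1$
$L{\left(Y \right)} = 6 + Y^{2} + 3 Y$ ($L{\left(Y \right)} = \left(Y^{2} + 3 Y\right) + 6 = 6 + Y^{2} + 3 Y$)
$6 \left(-5 - 2\right) L{\left(Q \right)} \left(- b{\left(-5 \right)}\right) = 6 \left(-5 - 2\right) \left(6 + \left(-1\right)^{2} + 3 \left(-1\right)\right) \left(\left(-1\right) 5\right) = 6 \left(-7\right) \left(6 + 1 - 3\right) \left(-5\right) = \left(-42\right) 4 \left(-5\right) = \left(-168\right) \left(-5\right) = 840$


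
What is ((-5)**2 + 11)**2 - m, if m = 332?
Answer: 964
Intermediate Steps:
((-5)**2 + 11)**2 - m = ((-5)**2 + 11)**2 - 1*332 = (25 + 11)**2 - 332 = 36**2 - 332 = 1296 - 332 = 964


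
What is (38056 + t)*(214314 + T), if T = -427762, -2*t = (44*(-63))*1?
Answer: -8418816016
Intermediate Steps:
t = 1386 (t = -44*(-63)/2 = -(-1386) = -½*(-2772) = 1386)
(38056 + t)*(214314 + T) = (38056 + 1386)*(214314 - 427762) = 39442*(-213448) = -8418816016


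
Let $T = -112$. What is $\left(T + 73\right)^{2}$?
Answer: $1521$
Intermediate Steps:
$\left(T + 73\right)^{2} = \left(-112 + 73\right)^{2} = \left(-39\right)^{2} = 1521$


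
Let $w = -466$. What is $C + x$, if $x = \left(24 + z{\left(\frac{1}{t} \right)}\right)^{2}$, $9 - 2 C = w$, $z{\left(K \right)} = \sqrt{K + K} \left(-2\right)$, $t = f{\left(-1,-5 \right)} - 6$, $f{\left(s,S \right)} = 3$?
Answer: $\frac{4865}{6} - 32 i \sqrt{6} \approx 810.83 - 78.384 i$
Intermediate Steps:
$t = -3$ ($t = 3 - 6 = -3$)
$z{\left(K \right)} = - 2 \sqrt{2} \sqrt{K}$ ($z{\left(K \right)} = \sqrt{2 K} \left(-2\right) = \sqrt{2} \sqrt{K} \left(-2\right) = - 2 \sqrt{2} \sqrt{K}$)
$C = \frac{475}{2}$ ($C = \frac{9}{2} - -233 = \frac{9}{2} + 233 = \frac{475}{2} \approx 237.5$)
$x = \left(24 - \frac{2 i \sqrt{6}}{3}\right)^{2}$ ($x = \left(24 - 2 \sqrt{2} \sqrt{\frac{1}{-3}}\right)^{2} = \left(24 - 2 \sqrt{2} \sqrt{- \frac{1}{3}}\right)^{2} = \left(24 - 2 \sqrt{2} \frac{i \sqrt{3}}{3}\right)^{2} = \left(24 - \frac{2 i \sqrt{6}}{3}\right)^{2} \approx 573.33 - 78.384 i$)
$C + x = \frac{475}{2} + \left(\frac{1720}{3} - 32 i \sqrt{6}\right) = \frac{4865}{6} - 32 i \sqrt{6}$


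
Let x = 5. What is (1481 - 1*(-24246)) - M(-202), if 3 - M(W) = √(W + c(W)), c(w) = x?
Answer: 25724 + I*√197 ≈ 25724.0 + 14.036*I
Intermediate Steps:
c(w) = 5
M(W) = 3 - √(5 + W) (M(W) = 3 - √(W + 5) = 3 - √(5 + W))
(1481 - 1*(-24246)) - M(-202) = (1481 - 1*(-24246)) - (3 - √(5 - 202)) = (1481 + 24246) - (3 - √(-197)) = 25727 - (3 - I*√197) = 25727 + (-3 + I*√197) = 25724 + I*√197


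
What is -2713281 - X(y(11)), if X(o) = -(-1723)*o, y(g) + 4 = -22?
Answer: -2668483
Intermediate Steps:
y(g) = -26 (y(g) = -4 - 22 = -26)
X(o) = 1723*o
-2713281 - X(y(11)) = -2713281 - 1723*(-26) = -2713281 - 1*(-44798) = -2713281 + 44798 = -2668483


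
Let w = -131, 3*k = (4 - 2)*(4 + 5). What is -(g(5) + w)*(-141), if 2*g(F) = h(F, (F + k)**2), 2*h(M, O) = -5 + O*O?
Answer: 497448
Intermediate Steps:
k = 6 (k = ((4 - 2)*(4 + 5))/3 = (2*9)/3 = (1/3)*18 = 6)
h(M, O) = -5/2 + O**2/2 (h(M, O) = (-5 + O*O)/2 = (-5 + O**2)/2 = -5/2 + O**2/2)
g(F) = -5/4 + (6 + F)**4/4 (g(F) = (-5/2 + ((F + 6)**2)**2/2)/2 = (-5/2 + ((6 + F)**2)**2/2)/2 = (-5/2 + (6 + F)**4/2)/2 = -5/4 + (6 + F)**4/4)
-(g(5) + w)*(-141) = -((-5/4 + (6 + 5)**4/4) - 131)*(-141) = -((-5/4 + (1/4)*11**4) - 131)*(-141) = -((-5/4 + (1/4)*14641) - 131)*(-141) = -((-5/4 + 14641/4) - 131)*(-141) = -(3659 - 131)*(-141) = -3528*(-141) = -1*(-497448) = 497448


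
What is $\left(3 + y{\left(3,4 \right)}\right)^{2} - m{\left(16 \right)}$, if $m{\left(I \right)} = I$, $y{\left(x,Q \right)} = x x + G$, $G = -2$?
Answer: $84$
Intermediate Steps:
$y{\left(x,Q \right)} = -2 + x^{2}$ ($y{\left(x,Q \right)} = x x - 2 = x^{2} - 2 = -2 + x^{2}$)
$\left(3 + y{\left(3,4 \right)}\right)^{2} - m{\left(16 \right)} = \left(3 - \left(2 - 3^{2}\right)\right)^{2} - 16 = \left(3 + \left(-2 + 9\right)\right)^{2} - 16 = \left(3 + 7\right)^{2} - 16 = 10^{2} - 16 = 100 - 16 = 84$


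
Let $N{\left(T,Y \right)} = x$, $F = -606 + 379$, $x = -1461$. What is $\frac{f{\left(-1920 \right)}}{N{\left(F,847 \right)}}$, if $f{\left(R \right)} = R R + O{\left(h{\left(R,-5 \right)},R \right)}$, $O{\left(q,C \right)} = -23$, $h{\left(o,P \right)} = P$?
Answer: $- \frac{3686377}{1461} \approx -2523.2$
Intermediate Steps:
$F = -227$
$N{\left(T,Y \right)} = -1461$
$f{\left(R \right)} = -23 + R^{2}$ ($f{\left(R \right)} = R R - 23 = R^{2} - 23 = -23 + R^{2}$)
$\frac{f{\left(-1920 \right)}}{N{\left(F,847 \right)}} = \frac{-23 + \left(-1920\right)^{2}}{-1461} = \left(-23 + 3686400\right) \left(- \frac{1}{1461}\right) = 3686377 \left(- \frac{1}{1461}\right) = - \frac{3686377}{1461}$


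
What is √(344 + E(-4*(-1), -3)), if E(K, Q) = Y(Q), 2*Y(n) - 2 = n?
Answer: √1374/2 ≈ 18.534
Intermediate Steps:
Y(n) = 1 + n/2
E(K, Q) = 1 + Q/2
√(344 + E(-4*(-1), -3)) = √(344 + (1 + (½)*(-3))) = √(344 + (1 - 3/2)) = √(344 - ½) = √(687/2) = √1374/2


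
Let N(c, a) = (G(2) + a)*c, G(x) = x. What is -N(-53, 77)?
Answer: 4187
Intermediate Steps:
N(c, a) = c*(2 + a) (N(c, a) = (2 + a)*c = c*(2 + a))
-N(-53, 77) = -(-53)*(2 + 77) = -(-53)*79 = -1*(-4187) = 4187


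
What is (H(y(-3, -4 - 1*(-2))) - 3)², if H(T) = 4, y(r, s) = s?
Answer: 1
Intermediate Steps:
(H(y(-3, -4 - 1*(-2))) - 3)² = (4 - 3)² = 1² = 1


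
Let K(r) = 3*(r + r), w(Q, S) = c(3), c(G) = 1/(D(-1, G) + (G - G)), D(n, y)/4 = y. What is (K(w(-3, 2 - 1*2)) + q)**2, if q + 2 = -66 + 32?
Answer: 5041/4 ≈ 1260.3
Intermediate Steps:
D(n, y) = 4*y
c(G) = 1/(4*G) (c(G) = 1/(4*G + (G - G)) = 1/(4*G + 0) = 1/(4*G))
w(Q, S) = 1/12 (w(Q, S) = (1/4)/3 = (1/4)*(1/3) = 1/12)
q = -36 (q = -2 + (-66 + 32) = -2 - 34 = -36)
K(r) = 6*r (K(r) = 3*(2*r) = 6*r)
(K(w(-3, 2 - 1*2)) + q)**2 = (6*(1/12) - 36)**2 = (1/2 - 36)**2 = (-71/2)**2 = 5041/4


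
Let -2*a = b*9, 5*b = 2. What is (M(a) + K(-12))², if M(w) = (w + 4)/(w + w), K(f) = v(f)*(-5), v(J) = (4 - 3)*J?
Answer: 1142761/324 ≈ 3527.0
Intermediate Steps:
b = ⅖ (b = (⅕)*2 = ⅖ ≈ 0.40000)
v(J) = J (v(J) = 1*J = J)
a = -9/5 ≈ -1.8000
K(f) = -5*f (K(f) = f*(-5) = -5*f)
M(w) = (4 + w)/(2*w) (M(w) = (4 + w)/((2*w)) = (4 + w)*(1/(2*w)) = (4 + w)/(2*w))
(M(a) + K(-12))² = ((4 - 9/5)/(2*(-9/5)) - 5*(-12))² = ((½)*(-5/9)*(11/5) + 60)² = (-11/18 + 60)² = (1069/18)² = 1142761/324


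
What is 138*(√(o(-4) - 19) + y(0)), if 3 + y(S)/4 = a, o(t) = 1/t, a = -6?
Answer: -4968 + 69*I*√77 ≈ -4968.0 + 605.47*I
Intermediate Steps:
o(t) = 1/t
y(S) = -36 (y(S) = -12 + 4*(-6) = -12 - 24 = -36)
138*(√(o(-4) - 19) + y(0)) = 138*(√(1/(-4) - 19) - 36) = 138*(√(-¼ - 19) - 36) = 138*(√(-77/4) - 36) = 138*(I*√77/2 - 36) = 138*(-36 + I*√77/2) = -4968 + 69*I*√77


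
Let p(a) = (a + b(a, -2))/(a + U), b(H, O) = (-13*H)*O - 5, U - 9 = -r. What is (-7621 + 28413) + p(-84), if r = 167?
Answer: 5033937/242 ≈ 20801.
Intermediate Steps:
U = -158 (U = 9 - 1*167 = 9 - 167 = -158)
b(H, O) = -5 - 13*H*O (b(H, O) = -13*H*O - 5 = -5 - 13*H*O)
p(a) = (-5 + 27*a)/(-158 + a) (p(a) = (a + (-5 - 13*a*(-2)))/(a - 158) = (a + (-5 + 26*a))/(-158 + a) = (-5 + 27*a)/(-158 + a))
(-7621 + 28413) + p(-84) = (-7621 + 28413) + (-5 + 27*(-84))/(-158 - 84) = 20792 + (-5 - 2268)/(-242) = 20792 - 1/242*(-2273) = 20792 + 2273/242 = 5033937/242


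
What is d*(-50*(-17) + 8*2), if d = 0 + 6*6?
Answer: 31176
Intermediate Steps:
d = 36 (d = 0 + 36 = 36)
d*(-50*(-17) + 8*2) = 36*(-50*(-17) + 8*2) = 36*(850 + 16) = 36*866 = 31176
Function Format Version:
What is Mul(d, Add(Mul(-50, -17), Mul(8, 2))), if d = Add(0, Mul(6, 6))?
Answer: 31176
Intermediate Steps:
d = 36 (d = Add(0, 36) = 36)
Mul(d, Add(Mul(-50, -17), Mul(8, 2))) = Mul(36, Add(Mul(-50, -17), Mul(8, 2))) = Mul(36, Add(850, 16)) = Mul(36, 866) = 31176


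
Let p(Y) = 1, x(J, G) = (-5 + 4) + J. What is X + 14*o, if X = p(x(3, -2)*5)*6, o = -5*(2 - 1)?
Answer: -64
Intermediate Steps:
x(J, G) = -1 + J
o = -5 (o = -5*1 = -5)
X = 6 (X = 1*6 = 6)
X + 14*o = 6 + 14*(-5) = 6 - 70 = -64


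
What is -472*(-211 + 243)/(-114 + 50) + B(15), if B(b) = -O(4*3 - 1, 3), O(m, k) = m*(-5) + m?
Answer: 280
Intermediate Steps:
O(m, k) = -4*m (O(m, k) = -5*m + m = -4*m)
B(b) = 44 (B(b) = -(-4)*(4*3 - 1) = -(-4)*(12 - 1) = -(-4)*11 = -1*(-44) = 44)
-472*(-211 + 243)/(-114 + 50) + B(15) = -472*(-211 + 243)/(-114 + 50) + 44 = -15104/(-64) + 44 = -15104*(-1)/64 + 44 = -472*(-1/2) + 44 = 236 + 44 = 280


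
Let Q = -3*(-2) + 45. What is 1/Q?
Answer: 1/51 ≈ 0.019608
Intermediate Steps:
Q = 51 (Q = 6 + 45 = 51)
1/Q = 1/51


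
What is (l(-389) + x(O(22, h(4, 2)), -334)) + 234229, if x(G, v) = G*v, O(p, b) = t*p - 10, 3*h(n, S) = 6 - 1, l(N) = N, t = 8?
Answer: 178396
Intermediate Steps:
h(n, S) = 5/3 (h(n, S) = (6 - 1)/3 = (1/3)*5 = 5/3)
O(p, b) = -10 + 8*p (O(p, b) = 8*p - 10 = -10 + 8*p)
(l(-389) + x(O(22, h(4, 2)), -334)) + 234229 = (-389 + (-10 + 8*22)*(-334)) + 234229 = (-389 + (-10 + 176)*(-334)) + 234229 = (-389 + 166*(-334)) + 234229 = (-389 - 55444) + 234229 = -55833 + 234229 = 178396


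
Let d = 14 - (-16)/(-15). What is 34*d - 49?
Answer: 5861/15 ≈ 390.73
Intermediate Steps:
d = 194/15 (d = 14 - (-16)*(-1)/15 = 14 - 1*16/15 = 14 - 16/15 = 194/15 ≈ 12.933)
34*d - 49 = 34*(194/15) - 49 = 6596/15 - 49 = 5861/15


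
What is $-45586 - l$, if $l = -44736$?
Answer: $-850$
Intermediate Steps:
$-45586 - l = -45586 - -44736 = -45586 + 44736 = -850$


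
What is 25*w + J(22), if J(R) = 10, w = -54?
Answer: -1340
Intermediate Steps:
25*w + J(22) = 25*(-54) + 10 = -1350 + 10 = -1340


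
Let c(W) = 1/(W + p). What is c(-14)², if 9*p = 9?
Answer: 1/169 ≈ 0.0059172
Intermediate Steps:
p = 1 (p = (⅑)*9 = 1)
c(W) = 1/(1 + W) (c(W) = 1/(W + 1) = 1/(1 + W))
c(-14)² = (1/(1 - 14))² = (1/(-13))² = (-1/13)² = 1/169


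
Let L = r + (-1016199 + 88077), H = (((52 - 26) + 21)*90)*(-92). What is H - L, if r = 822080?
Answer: -283118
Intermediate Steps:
H = -389160 (H = ((26 + 21)*90)*(-92) = (47*90)*(-92) = 4230*(-92) = -389160)
L = -106042 (L = 822080 + (-1016199 + 88077) = 822080 - 928122 = -106042)
H - L = -389160 - 1*(-106042) = -389160 + 106042 = -283118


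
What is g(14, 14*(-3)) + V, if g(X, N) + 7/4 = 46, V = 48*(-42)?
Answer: -7887/4 ≈ -1971.8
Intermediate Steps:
V = -2016
g(X, N) = 177/4 (g(X, N) = -7/4 + 46 = 177/4)
g(14, 14*(-3)) + V = 177/4 - 2016 = -7887/4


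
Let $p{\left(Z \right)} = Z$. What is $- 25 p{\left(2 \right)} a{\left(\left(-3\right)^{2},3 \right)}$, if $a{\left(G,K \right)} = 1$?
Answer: $-50$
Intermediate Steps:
$- 25 p{\left(2 \right)} a{\left(\left(-3\right)^{2},3 \right)} = \left(-25\right) 2 \cdot 1 = \left(-50\right) 1 = -50$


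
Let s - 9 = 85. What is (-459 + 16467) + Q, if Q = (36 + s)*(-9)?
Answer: 14838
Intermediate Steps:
s = 94 (s = 9 + 85 = 94)
Q = -1170 (Q = (36 + 94)*(-9) = 130*(-9) = -1170)
(-459 + 16467) + Q = (-459 + 16467) - 1170 = 16008 - 1170 = 14838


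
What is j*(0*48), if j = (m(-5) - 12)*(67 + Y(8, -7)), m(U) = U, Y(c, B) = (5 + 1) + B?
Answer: 0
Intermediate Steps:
Y(c, B) = 6 + B
j = -1122 (j = (-5 - 12)*(67 + (6 - 7)) = -17*(67 - 1) = -17*66 = -1122)
j*(0*48) = -0*48 = -1122*0 = 0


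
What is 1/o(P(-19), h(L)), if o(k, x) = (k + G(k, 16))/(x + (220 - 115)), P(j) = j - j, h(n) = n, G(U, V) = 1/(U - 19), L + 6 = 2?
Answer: -1919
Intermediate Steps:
L = -4 (L = -6 + 2 = -4)
G(U, V) = 1/(-19 + U)
P(j) = 0
o(k, x) = (k + 1/(-19 + k))/(105 + x) (o(k, x) = (k + 1/(-19 + k))/(x + (220 - 115)) = (k + 1/(-19 + k))/(x + 105) = (k + 1/(-19 + k))/(105 + x))
1/o(P(-19), h(L)) = 1/((1 + 0*(-19 + 0))/((-19 + 0)*(105 - 4))) = 1/((1 + 0*(-19))/(-19*101)) = 1/(-1/19*1/101*(1 + 0)) = 1/(-1/19*1/101*1) = 1/(-1/1919) = -1919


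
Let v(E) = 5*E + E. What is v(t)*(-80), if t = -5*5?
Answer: 12000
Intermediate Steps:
t = -25
v(E) = 6*E
v(t)*(-80) = (6*(-25))*(-80) = -150*(-80) = 12000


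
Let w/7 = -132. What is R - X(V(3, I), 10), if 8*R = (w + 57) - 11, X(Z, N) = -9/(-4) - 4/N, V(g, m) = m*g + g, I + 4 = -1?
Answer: -558/5 ≈ -111.60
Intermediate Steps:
I = -5 (I = -4 - 1 = -5)
w = -924 (w = 7*(-132) = -924)
V(g, m) = g + g*m (V(g, m) = g*m + g = g + g*m)
X(Z, N) = 9/4 - 4/N (X(Z, N) = -9*(-1/4) - 4/N = 9/4 - 4/N)
R = -439/4 (R = ((-924 + 57) - 11)/8 = (-867 - 11)/8 = (1/8)*(-878) = -439/4 ≈ -109.75)
R - X(V(3, I), 10) = -439/4 - (9/4 - 4/10) = -439/4 - (9/4 - 4*1/10) = -439/4 - (9/4 - 2/5) = -439/4 - 1*37/20 = -439/4 - 37/20 = -558/5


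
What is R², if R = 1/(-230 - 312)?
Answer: 1/293764 ≈ 3.4041e-6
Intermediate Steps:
R = -1/542 (R = 1/(-542) = -1/542 ≈ -0.0018450)
R² = (-1/542)² = 1/293764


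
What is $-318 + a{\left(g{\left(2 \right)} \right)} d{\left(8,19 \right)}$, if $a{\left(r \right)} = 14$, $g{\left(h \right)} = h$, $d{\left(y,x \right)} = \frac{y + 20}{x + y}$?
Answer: $- \frac{8194}{27} \approx -303.48$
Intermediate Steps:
$d{\left(y,x \right)} = \frac{20 + y}{x + y}$
$-318 + a{\left(g{\left(2 \right)} \right)} d{\left(8,19 \right)} = -318 + 14 \frac{20 + 8}{19 + 8} = -318 + 14 \cdot \frac{1}{27} \cdot 28 = -318 + 14 \cdot \frac{28}{27} = -318 + \frac{392}{27} = - \frac{8194}{27}$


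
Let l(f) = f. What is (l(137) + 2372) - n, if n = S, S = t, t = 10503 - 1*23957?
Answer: 15963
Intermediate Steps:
t = -13454 (t = 10503 - 23957 = -13454)
S = -13454
n = -13454
(l(137) + 2372) - n = (137 + 2372) - 1*(-13454) = 2509 + 13454 = 15963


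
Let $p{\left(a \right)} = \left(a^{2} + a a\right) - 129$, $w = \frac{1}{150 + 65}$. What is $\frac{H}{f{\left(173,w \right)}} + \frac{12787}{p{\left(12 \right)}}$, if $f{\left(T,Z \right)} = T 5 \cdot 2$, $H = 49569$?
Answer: $\frac{30002981}{275070} \approx 109.07$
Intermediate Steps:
$w = \frac{1}{215} \approx 0.0046512$
$p{\left(a \right)} = -129 + 2 a^{2}$ ($p{\left(a \right)} = \left(a^{2} + a^{2}\right) - 129 = 2 a^{2} - 129 = -129 + 2 a^{2}$)
$f{\left(T,Z \right)} = 10 T$ ($f{\left(T,Z \right)} = 5 T 2 = 10 T$)
$\frac{H}{f{\left(173,w \right)}} + \frac{12787}{p{\left(12 \right)}} = \frac{49569}{10 \cdot 173} + \frac{12787}{-129 + 2 \cdot 12^{2}} = \frac{49569}{1730} + \frac{12787}{-129 + 2 \cdot 144} = 49569 \cdot \frac{1}{1730} + \frac{12787}{-129 + 288} = \frac{49569}{1730} + \frac{12787}{159} = \frac{30002981}{275070}$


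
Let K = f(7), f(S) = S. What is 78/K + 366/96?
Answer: 1675/112 ≈ 14.955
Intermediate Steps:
K = 7
78/K + 366/96 = 78/7 + 366/96 = 78*(⅐) + 366*(1/96) = 78/7 + 61/16 = 1675/112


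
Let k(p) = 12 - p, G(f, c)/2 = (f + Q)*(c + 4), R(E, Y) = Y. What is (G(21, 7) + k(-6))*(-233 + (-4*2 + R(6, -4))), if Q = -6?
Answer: -85260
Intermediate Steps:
G(f, c) = 2*(-6 + f)*(4 + c) (G(f, c) = 2*((f - 6)*(c + 4)) = 2*((-6 + f)*(4 + c)) = 2*(-6 + f)*(4 + c))
(G(21, 7) + k(-6))*(-233 + (-4*2 + R(6, -4))) = ((-48 - 12*7 + 8*21 + 2*7*21) + (12 - 1*(-6)))*(-233 + (-4*2 - 4)) = ((-48 - 84 + 168 + 294) + (12 + 6))*(-233 + (-8 - 4)) = (330 + 18)*(-233 - 12) = 348*(-245) = -85260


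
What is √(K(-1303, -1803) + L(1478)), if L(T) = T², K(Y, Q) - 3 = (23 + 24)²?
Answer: 2*√546674 ≈ 1478.7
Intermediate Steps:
K(Y, Q) = 2212 (K(Y, Q) = 3 + (23 + 24)² = 3 + 47² = 3 + 2209 = 2212)
√(K(-1303, -1803) + L(1478)) = √(2212 + 1478²) = √(2212 + 2184484) = √2186696 = 2*√546674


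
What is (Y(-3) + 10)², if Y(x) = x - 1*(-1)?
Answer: 64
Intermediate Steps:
Y(x) = 1 + x (Y(x) = x + 1 = 1 + x)
(Y(-3) + 10)² = ((1 - 3) + 10)² = (-2 + 10)² = 8² = 64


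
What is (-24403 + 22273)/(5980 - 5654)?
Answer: -1065/163 ≈ -6.5337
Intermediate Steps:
(-24403 + 22273)/(5980 - 5654) = -2130/326 = -2130*1/326 = -1065/163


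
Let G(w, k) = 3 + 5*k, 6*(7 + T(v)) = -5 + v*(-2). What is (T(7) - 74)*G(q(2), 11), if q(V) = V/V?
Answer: -14645/3 ≈ -4881.7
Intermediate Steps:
T(v) = -47/6 - v/3 (T(v) = -7 + (-5 + v*(-2))/6 = -7 + (-5 - 2*v)/6 = -7 + (-5/6 - v/3) = -47/6 - v/3)
q(V) = 1
(T(7) - 74)*G(q(2), 11) = ((-47/6 - 1/3*7) - 74)*(3 + 5*11) = ((-47/6 - 7/3) - 74)*(3 + 55) = (-61/6 - 74)*58 = -505/6*58 = -14645/3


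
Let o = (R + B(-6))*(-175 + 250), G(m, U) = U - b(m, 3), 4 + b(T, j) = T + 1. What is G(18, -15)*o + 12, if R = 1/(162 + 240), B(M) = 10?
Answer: -1507071/67 ≈ -22494.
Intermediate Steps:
R = 1/402 ≈ 0.0024876
b(T, j) = -3 + T (b(T, j) = -4 + (T + 1) = -4 + (1 + T) = -3 + T)
G(m, U) = 3 + U - m (G(m, U) = U - (-3 + m) = U + (3 - m) = 3 + U - m)
o = 100525/134 (o = (1/402 + 10)*(-175 + 250) = (4021/402)*75 = 100525/134 ≈ 750.19)
G(18, -15)*o + 12 = (3 - 15 - 1*18)*(100525/134) + 12 = (3 - 15 - 18)*(100525/134) + 12 = -30*100525/134 + 12 = -1507875/67 + 12 = -1507071/67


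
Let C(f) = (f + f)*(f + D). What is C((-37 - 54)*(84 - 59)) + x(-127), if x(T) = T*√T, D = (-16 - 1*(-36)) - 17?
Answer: 10337600 - 127*I*√127 ≈ 1.0338e+7 - 1431.2*I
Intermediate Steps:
D = 3 (D = (-16 + 36) - 17 = 20 - 17 = 3)
C(f) = 2*f*(3 + f) (C(f) = (f + f)*(f + 3) = (2*f)*(3 + f) = 2*f*(3 + f))
x(T) = T^(3/2)
C((-37 - 54)*(84 - 59)) + x(-127) = 2*((-37 - 54)*(84 - 59))*(3 + (-37 - 54)*(84 - 59)) + (-127)^(3/2) = 2*(-91*25)*(3 - 91*25) - 127*I*√127 = 2*(-2275)*(3 - 2275) - 127*I*√127 = 2*(-2275)*(-2272) - 127*I*√127 = 10337600 - 127*I*√127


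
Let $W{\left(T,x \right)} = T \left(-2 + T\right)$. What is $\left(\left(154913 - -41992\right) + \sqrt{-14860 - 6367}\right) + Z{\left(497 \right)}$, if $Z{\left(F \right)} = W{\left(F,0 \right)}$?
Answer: $442920 + i \sqrt{21227} \approx 4.4292 \cdot 10^{5} + 145.69 i$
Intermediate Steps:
$Z{\left(F \right)} = F \left(-2 + F\right)$
$\left(\left(154913 - -41992\right) + \sqrt{-14860 - 6367}\right) + Z{\left(497 \right)} = \left(\left(154913 - -41992\right) + \sqrt{-14860 - 6367}\right) + 497 \left(-2 + 497\right) = \left(\left(154913 + 41992\right) + \sqrt{-21227}\right) + 497 \cdot 495 = \left(196905 + i \sqrt{21227}\right) + 246015 = 442920 + i \sqrt{21227}$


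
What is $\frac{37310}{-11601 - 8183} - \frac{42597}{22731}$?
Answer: $- \frac{281805443}{74951684} \approx -3.7598$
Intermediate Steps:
$\frac{37310}{-11601 - 8183} - \frac{42597}{22731} = \frac{37310}{-11601 - 8183} - \frac{14199}{7577} = \frac{37310}{-19784} - \frac{14199}{7577} = 37310 \left(- \frac{1}{19784}\right) - \frac{14199}{7577} = - \frac{18655}{9892} - \frac{14199}{7577} = - \frac{281805443}{74951684}$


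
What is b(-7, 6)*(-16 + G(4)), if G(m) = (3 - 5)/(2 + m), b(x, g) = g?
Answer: -98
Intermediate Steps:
G(m) = -2/(2 + m)
b(-7, 6)*(-16 + G(4)) = 6*(-16 - 2/(2 + 4)) = 6*(-16 - 2/6) = 6*(-16 - 2*⅙) = 6*(-16 - ⅓) = 6*(-49/3) = -98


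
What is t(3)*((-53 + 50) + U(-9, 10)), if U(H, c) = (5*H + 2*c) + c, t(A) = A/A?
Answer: -18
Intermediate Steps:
t(A) = 1
U(H, c) = 3*c + 5*H (U(H, c) = (2*c + 5*H) + c = 3*c + 5*H)
t(3)*((-53 + 50) + U(-9, 10)) = 1*((-53 + 50) + (3*10 + 5*(-9))) = 1*(-3 + (30 - 45)) = 1*(-3 - 15) = 1*(-18) = -18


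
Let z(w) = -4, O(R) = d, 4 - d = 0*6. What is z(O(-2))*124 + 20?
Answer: -476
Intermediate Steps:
d = 4 (d = 4 - 0*6 = 4 - 1*0 = 4 + 0 = 4)
O(R) = 4
z(O(-2))*124 + 20 = -4*124 + 20 = -496 + 20 = -476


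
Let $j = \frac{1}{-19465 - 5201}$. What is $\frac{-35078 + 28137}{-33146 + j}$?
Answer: $\frac{171206706}{817579237} \approx 0.20941$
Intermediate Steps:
$j = - \frac{1}{24666}$ ($j = \frac{1}{-24666} = - \frac{1}{24666} \approx -4.0542 \cdot 10^{-5}$)
$\frac{-35078 + 28137}{-33146 + j} = \frac{-35078 + 28137}{-33146 - \frac{1}{24666}} = - \frac{6941}{- \frac{817579237}{24666}} = \left(-6941\right) \left(- \frac{24666}{817579237}\right) = \frac{171206706}{817579237}$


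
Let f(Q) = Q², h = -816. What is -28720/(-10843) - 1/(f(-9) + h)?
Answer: 3017149/1138515 ≈ 2.6501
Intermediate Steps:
-28720/(-10843) - 1/(f(-9) + h) = -28720/(-10843) - 1/((-9)² - 816) = -28720*(-1/10843) - 1/(81 - 816) = 28720/10843 - 1/(-735) = 28720/10843 - 1*(-1/735) = 28720/10843 + 1/735 = 3017149/1138515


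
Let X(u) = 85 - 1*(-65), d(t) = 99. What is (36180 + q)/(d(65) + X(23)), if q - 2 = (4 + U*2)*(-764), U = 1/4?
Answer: 32744/249 ≈ 131.50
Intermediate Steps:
X(u) = 150 (X(u) = 85 + 65 = 150)
U = 1/4 ≈ 0.25000
q = -3436 (q = 2 + (4 + (1/4)*2)*(-764) = 2 + (4 + 1/2)*(-764) = 2 + (9/2)*(-764) = 2 - 3438 = -3436)
(36180 + q)/(d(65) + X(23)) = (36180 - 3436)/(99 + 150) = 32744/249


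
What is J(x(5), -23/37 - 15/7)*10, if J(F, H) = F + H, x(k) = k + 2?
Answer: 10970/259 ≈ 42.355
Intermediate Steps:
x(k) = 2 + k
J(x(5), -23/37 - 15/7)*10 = ((2 + 5) + (-23/37 - 15/7))*10 = (7 + (-23*1/37 - 15*⅐))*10 = (7 + (-23/37 - 15/7))*10 = (7 - 716/259)*10 = (1097/259)*10 = 10970/259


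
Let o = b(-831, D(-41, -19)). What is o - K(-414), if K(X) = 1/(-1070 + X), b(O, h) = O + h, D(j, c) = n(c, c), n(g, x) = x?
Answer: -1261399/1484 ≈ -850.00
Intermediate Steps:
D(j, c) = c
o = -850 (o = -831 - 19 = -850)
o - K(-414) = -850 - 1/(-1070 - 414) = -850 - 1/(-1484) = -850 - 1*(-1/1484) = -850 + 1/1484 = -1261399/1484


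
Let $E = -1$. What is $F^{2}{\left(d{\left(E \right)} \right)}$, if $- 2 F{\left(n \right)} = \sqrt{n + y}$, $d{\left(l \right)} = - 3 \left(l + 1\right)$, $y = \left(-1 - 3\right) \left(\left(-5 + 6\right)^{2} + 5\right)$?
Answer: $-6$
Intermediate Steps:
$y = -24$ ($y = - 4 \left(1^{2} + 5\right) = - 4 \left(1 + 5\right) = \left(-4\right) 6 = -24$)
$d{\left(l \right)} = -3 - 3 l$ ($d{\left(l \right)} = - 3 \left(1 + l\right) = -3 - 3 l$)
$F{\left(n \right)} = - \frac{\sqrt{-24 + n}}{2}$ ($F{\left(n \right)} = - \frac{\sqrt{n - 24}}{2} = - \frac{\sqrt{-24 + n}}{2}$)
$F^{2}{\left(d{\left(E \right)} \right)} = \left(- \frac{\sqrt{-24 - 0}}{2}\right)^{2} = \left(- \frac{\sqrt{-24 + \left(-3 + 3\right)}}{2}\right)^{2} = \left(- \frac{\sqrt{-24 + 0}}{2}\right)^{2} = \left(- \frac{\sqrt{-24}}{2}\right)^{2} = \left(- \frac{2 i \sqrt{6}}{2}\right)^{2} = \left(- i \sqrt{6}\right)^{2} = -6$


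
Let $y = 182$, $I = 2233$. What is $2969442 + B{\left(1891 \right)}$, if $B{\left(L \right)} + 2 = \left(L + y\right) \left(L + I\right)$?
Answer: $11518492$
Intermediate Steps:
$B{\left(L \right)} = -2 + \left(182 + L\right) \left(2233 + L\right)$ ($B{\left(L \right)} = -2 + \left(L + 182\right) \left(L + 2233\right) = -2 + \left(182 + L\right) \left(2233 + L\right)$)
$2969442 + B{\left(1891 \right)} = 2969442 + \left(406404 + 1891^{2} + 2415 \cdot 1891\right) = 2969442 + \left(406404 + 3575881 + 4566765\right) = 2969442 + 8549050 = 11518492$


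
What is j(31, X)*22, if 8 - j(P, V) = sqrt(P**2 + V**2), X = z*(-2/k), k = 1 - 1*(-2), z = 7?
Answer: 176 - 22*sqrt(8845)/3 ≈ -513.68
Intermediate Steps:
k = 3 (k = 1 + 2 = 3)
X = -14/3 (X = 7*(-2/3) = -14/3 ≈ -4.6667)
j(P, V) = 8 - sqrt(P**2 + V**2)
j(31, X)*22 = (8 - sqrt(31**2 + (-14/3)**2))*22 = (8 - sqrt(961 + 196/9))*22 = (8 - sqrt(8845/9))*22 = (8 - sqrt(8845)/3)*22 = 176 - 22*sqrt(8845)/3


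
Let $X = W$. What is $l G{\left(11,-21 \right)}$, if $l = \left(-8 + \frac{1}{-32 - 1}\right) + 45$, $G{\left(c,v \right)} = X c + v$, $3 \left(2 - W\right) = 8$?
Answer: $- \frac{103700}{99} \approx -1047.5$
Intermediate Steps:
$W = - \frac{2}{3}$ ($W = 2 - \frac{8}{3} = - \frac{2}{3} \approx -0.66667$)
$X = - \frac{2}{3} \approx -0.66667$
$G{\left(c,v \right)} = v - \frac{2 c}{3}$ ($G{\left(c,v \right)} = - \frac{2 c}{3} + v = v - \frac{2 c}{3}$)
$l = \frac{1220}{33}$ ($l = \left(-8 + \frac{1}{-33}\right) + 45 = \left(-8 - \frac{1}{33}\right) + 45 = - \frac{265}{33} + 45 = \frac{1220}{33} \approx 36.97$)
$l G{\left(11,-21 \right)} = \frac{1220 \left(-21 - \frac{22}{3}\right)}{33} = \frac{1220}{33} \left(- \frac{85}{3}\right) = - \frac{103700}{99}$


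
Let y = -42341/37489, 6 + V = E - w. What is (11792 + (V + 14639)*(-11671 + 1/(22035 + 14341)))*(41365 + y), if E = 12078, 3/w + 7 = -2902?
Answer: -6394042318304828223819416/495875363047 ≈ -1.2894e+13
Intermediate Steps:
w = -3/2909 (w = 3/(-7 - 2902) = 3/(-2909) = 3*(-1/2909) = -3/2909 ≈ -0.0010313)
V = 35117451/2909 (V = -6 + (12078 - 1*(-3/2909)) = -6 + (12078 + 3/2909) = -6 + 35134905/2909 = 35117451/2909 ≈ 12072.)
y = -42341/37489 (y = -42341*1/37489 = -42341/37489 ≈ -1.1294)
(11792 + (V + 14639)*(-11671 + 1/(22035 + 14341)))*(41365 + y) = (11792 + (35117451/2909 + 14639)*(-11671 + 1/(22035 + 14341)))*(41365 - 42341/37489) = (11792 + 77702302*(-11671 + 1/36376)/2909)*(1550690144/37489) = (11792 + (77702302/2909)*(-424544295/36376))*(1550690144/37489) = (11792 - 16494034511233545/52908892)*(1550690144/37489) = -16493410609579081/52908892*1550690144/37489 = -6394042318304828223819416/495875363047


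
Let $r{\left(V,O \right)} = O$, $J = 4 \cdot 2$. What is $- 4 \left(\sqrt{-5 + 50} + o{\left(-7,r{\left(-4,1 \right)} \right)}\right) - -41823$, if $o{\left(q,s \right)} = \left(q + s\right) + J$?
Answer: $41815 - 12 \sqrt{5} \approx 41788.0$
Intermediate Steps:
$J = 8$
$o{\left(q,s \right)} = 8 + q + s$ ($o{\left(q,s \right)} = \left(q + s\right) + 8 = 8 + q + s$)
$- 4 \left(\sqrt{-5 + 50} + o{\left(-7,r{\left(-4,1 \right)} \right)}\right) - -41823 = - 4 \left(\sqrt{-5 + 50} + \left(8 - 7 + 1\right)\right) - -41823 = - 4 \left(\sqrt{45} + 2\right) + 41823 = - 4 \left(3 \sqrt{5} + 2\right) + 41823 = - 4 \left(2 + 3 \sqrt{5}\right) + 41823 = \left(-8 - 12 \sqrt{5}\right) + 41823 = 41815 - 12 \sqrt{5}$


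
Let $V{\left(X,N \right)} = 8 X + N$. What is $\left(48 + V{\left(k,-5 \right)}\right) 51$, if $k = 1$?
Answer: $2601$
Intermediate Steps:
$V{\left(X,N \right)} = N + 8 X$
$\left(48 + V{\left(k,-5 \right)}\right) 51 = \left(48 + \left(-5 + 8 \cdot 1\right)\right) 51 = \left(48 + \left(-5 + 8\right)\right) 51 = \left(48 + 3\right) 51 = 51 \cdot 51 = 2601$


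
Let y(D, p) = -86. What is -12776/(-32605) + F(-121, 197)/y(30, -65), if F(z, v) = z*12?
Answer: 24220598/1402015 ≈ 17.276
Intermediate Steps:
F(z, v) = 12*z
-12776/(-32605) + F(-121, 197)/y(30, -65) = -12776/(-32605) + (12*(-121))/(-86) = -12776*(-1/32605) - 1452*(-1/86) = 12776/32605 + 726/43 = 24220598/1402015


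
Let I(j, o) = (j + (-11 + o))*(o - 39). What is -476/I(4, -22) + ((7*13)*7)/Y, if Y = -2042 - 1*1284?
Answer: -2710029/5883694 ≈ -0.46060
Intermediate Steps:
I(j, o) = (-39 + o)*(-11 + j + o) (I(j, o) = (-11 + j + o)*(-39 + o) = (-39 + o)*(-11 + j + o))
Y = -3326 (Y = -2042 - 1284 = -3326)
-476/I(4, -22) + ((7*13)*7)/Y = -476/(429 + (-22)**2 - 50*(-22) - 39*4 + 4*(-22)) + ((7*13)*7)/(-3326) = -476/(429 + 484 + 1100 - 156 - 88) + (91*7)*(-1/3326) = -476/1769 + 637*(-1/3326) = -476*1/1769 - 637/3326 = -476/1769 - 637/3326 = -2710029/5883694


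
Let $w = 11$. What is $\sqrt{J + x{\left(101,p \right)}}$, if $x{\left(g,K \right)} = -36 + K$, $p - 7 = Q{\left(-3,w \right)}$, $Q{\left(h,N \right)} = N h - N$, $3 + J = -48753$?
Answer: $i \sqrt{48829} \approx 220.97 i$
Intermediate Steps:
$J = -48756$ ($J = -3 - 48753 = -48756$)
$Q{\left(h,N \right)} = - N + N h$
$p = -37$ ($p = 7 + 11 \left(-1 - 3\right) = 7 + 11 \left(-4\right) = 7 - 44 = -37$)
$\sqrt{J + x{\left(101,p \right)}} = \sqrt{-48756 - 73} = \sqrt{-48829} = i \sqrt{48829}$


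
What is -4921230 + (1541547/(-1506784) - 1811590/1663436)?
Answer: -3083691715683991393/626609687456 ≈ -4.9212e+6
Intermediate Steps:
-4921230 + (1541547/(-1506784) - 1811590/1663436) = -4921230 + (1541547*(-1/1506784) - 1811590*1/1663436) = -4921230 + (-1541547/1506784 - 905795/831718) = -4921230 - 1323484900513/626609687456 = -3083691715683991393/626609687456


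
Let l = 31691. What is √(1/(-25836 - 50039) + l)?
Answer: 24*√12669832090/15175 ≈ 178.02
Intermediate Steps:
√(1/(-25836 - 50039) + l) = √(1/(-25836 - 50039) + 31691) = √(1/(-75875) + 31691) = √(-1/75875 + 31691) = √(2404554624/75875) = 24*√12669832090/15175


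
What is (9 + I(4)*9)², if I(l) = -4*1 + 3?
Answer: 0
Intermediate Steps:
I(l) = -1 (I(l) = -4 + 3 = -1)
(9 + I(4)*9)² = (9 - 1*9)² = (9 - 9)² = 0² = 0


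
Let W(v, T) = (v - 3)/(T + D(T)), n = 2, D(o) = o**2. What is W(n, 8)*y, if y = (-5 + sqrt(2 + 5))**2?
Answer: -4/9 + 5*sqrt(7)/36 ≈ -0.076979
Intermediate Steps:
W(v, T) = (-3 + v)/(T + T**2) (W(v, T) = (v - 3)/(T + T**2) = (-3 + v)/(T + T**2))
y = (-5 + sqrt(7))**2 ≈ 5.5425
W(n, 8)*y = ((-3 + 2)/(8*(1 + 8)))*(5 - sqrt(7))**2 = ((1/8)*(-1)/9)*(5 - sqrt(7))**2 = ((1/8)*(1/9)*(-1))*(5 - sqrt(7))**2 = -(5 - sqrt(7))**2/72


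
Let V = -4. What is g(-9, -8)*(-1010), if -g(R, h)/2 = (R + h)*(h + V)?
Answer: 412080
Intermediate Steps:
g(R, h) = -2*(-4 + h)*(R + h) (g(R, h) = -2*(R + h)*(h - 4) = -2*(R + h)*(-4 + h) = -2*(-4 + h)*(R + h))
g(-9, -8)*(-1010) = (-2*(-8)² + 8*(-9) + 8*(-8) - 2*(-9)*(-8))*(-1010) = (-2*64 - 72 - 64 - 144)*(-1010) = (-128 - 72 - 64 - 144)*(-1010) = -408*(-1010) = 412080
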